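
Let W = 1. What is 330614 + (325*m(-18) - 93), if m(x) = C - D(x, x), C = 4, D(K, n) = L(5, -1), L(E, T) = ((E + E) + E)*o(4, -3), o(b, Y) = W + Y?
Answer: 341571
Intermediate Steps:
o(b, Y) = 1 + Y
L(E, T) = -6*E (L(E, T) = ((E + E) + E)*(1 - 3) = (2*E + E)*(-2) = (3*E)*(-2) = -6*E)
D(K, n) = -30 (D(K, n) = -6*5 = -30)
m(x) = 34 (m(x) = 4 - 1*(-30) = 4 + 30 = 34)
330614 + (325*m(-18) - 93) = 330614 + (325*34 - 93) = 330614 + (11050 - 93) = 330614 + 10957 = 341571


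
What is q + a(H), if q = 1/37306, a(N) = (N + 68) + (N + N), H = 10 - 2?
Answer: 3432153/37306 ≈ 92.000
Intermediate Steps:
H = 8
a(N) = 68 + 3*N (a(N) = (68 + N) + 2*N = 68 + 3*N)
q = 1/37306 ≈ 2.6805e-5
q + a(H) = 1/37306 + (68 + 3*8) = 1/37306 + (68 + 24) = 1/37306 + 92 = 3432153/37306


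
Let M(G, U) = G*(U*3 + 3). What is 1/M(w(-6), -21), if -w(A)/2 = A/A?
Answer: 1/120 ≈ 0.0083333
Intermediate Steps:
w(A) = -2 (w(A) = -2*A/A = -2*1 = -2)
M(G, U) = G*(3 + 3*U) (M(G, U) = G*(3*U + 3) = G*(3 + 3*U))
1/M(w(-6), -21) = 1/(3*(-2)*(1 - 21)) = 1/(3*(-2)*(-20)) = 1/120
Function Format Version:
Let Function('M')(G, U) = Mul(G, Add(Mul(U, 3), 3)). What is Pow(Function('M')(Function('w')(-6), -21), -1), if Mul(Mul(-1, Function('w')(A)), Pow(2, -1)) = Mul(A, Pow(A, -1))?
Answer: Rational(1, 120) ≈ 0.0083333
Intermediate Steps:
Function('w')(A) = -2 (Function('w')(A) = Mul(-2, Mul(A, Pow(A, -1))) = Mul(-2, 1) = -2)
Function('M')(G, U) = Mul(G, Add(3, Mul(3, U))) (Function('M')(G, U) = Mul(G, Add(Mul(3, U), 3)) = Mul(G, Add(3, Mul(3, U))))
Pow(Function('M')(Function('w')(-6), -21), -1) = Pow(Mul(3, -2, Add(1, -21)), -1) = Pow(Mul(3, -2, -20), -1) = Pow(120, -1) = Rational(1, 120)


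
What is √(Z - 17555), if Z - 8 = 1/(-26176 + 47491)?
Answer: 4*I*√10168513890/3045 ≈ 132.47*I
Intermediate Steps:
Z = 170521/21315 (Z = 8 + 1/(-26176 + 47491) = 8 + 1/21315 = 170521/21315 ≈ 8.0000)
√(Z - 17555) = √(170521/21315 - 17555) = √(-374014304/21315) = 4*I*√10168513890/3045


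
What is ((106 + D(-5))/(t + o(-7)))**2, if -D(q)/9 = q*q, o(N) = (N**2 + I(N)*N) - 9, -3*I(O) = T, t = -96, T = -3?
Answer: 289/81 ≈ 3.5679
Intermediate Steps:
I(O) = 1 (I(O) = -1/3*(-3) = 1)
o(N) = -9 + N + N**2 (o(N) = (N**2 + 1*N) - 9 = (N**2 + N) - 9 = (N + N**2) - 9 = -9 + N + N**2)
D(q) = -9*q**2 (D(q) = -9*q*q = -9*q**2)
((106 + D(-5))/(t + o(-7)))**2 = ((106 - 9*(-5)**2)/(-96 + (-9 - 7 + (-7)**2)))**2 = ((106 - 9*25)/(-96 + (-9 - 7 + 49)))**2 = ((106 - 225)/(-96 + 33))**2 = (-119/(-63))**2 = (-119*(-1/63))**2 = (17/9)**2 = 289/81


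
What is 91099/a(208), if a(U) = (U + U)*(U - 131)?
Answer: 91099/32032 ≈ 2.8440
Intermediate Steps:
a(U) = 2*U*(-131 + U) (a(U) = (2*U)*(-131 + U) = 2*U*(-131 + U))
91099/a(208) = 91099/((2*208*(-131 + 208))) = 91099/((2*208*77)) = 91099/32032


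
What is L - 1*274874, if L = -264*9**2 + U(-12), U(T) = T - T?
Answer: -296258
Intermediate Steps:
U(T) = 0
L = -21384 (L = -264*9**2 + 0 = -264*81 + 0 = -21384 + 0 = -21384)
L - 1*274874 = -21384 - 1*274874 = -21384 - 274874 = -296258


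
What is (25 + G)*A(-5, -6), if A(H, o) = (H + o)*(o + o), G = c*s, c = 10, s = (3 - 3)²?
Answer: 3300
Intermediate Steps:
s = 0 (s = 0² = 0)
G = 0 (G = 10*0 = 0)
A(H, o) = 2*o*(H + o) (A(H, o) = (H + o)*(2*o) = 2*o*(H + o))
(25 + G)*A(-5, -6) = (25 + 0)*(2*(-6)*(-5 - 6)) = 25*(2*(-6)*(-11)) = 25*132 = 3300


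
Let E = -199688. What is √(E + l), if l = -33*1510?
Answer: I*√249518 ≈ 499.52*I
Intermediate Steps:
l = -49830
√(E + l) = √(-199688 - 49830) = √(-249518) = I*√249518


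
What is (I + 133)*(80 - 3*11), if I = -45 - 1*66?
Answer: 1034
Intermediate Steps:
I = -111 (I = -45 - 66 = -111)
(I + 133)*(80 - 3*11) = (-111 + 133)*(80 - 3*11) = 22*(80 - 1*33) = 22*(80 - 33) = 22*47 = 1034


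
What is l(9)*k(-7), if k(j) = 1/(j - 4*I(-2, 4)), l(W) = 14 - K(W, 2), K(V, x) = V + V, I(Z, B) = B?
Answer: 4/23 ≈ 0.17391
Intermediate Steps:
K(V, x) = 2*V
l(W) = 14 - 2*W
k(j) = 1/(-16 + j) (k(j) = 1/(j - 4*4) = 1/(j - 16) = 1/(-16 + j))
l(9)*k(-7) = (14 - 2*9)/(-16 - 7) = (14 - 18)/(-23) = -4*(-1/23) = 4/23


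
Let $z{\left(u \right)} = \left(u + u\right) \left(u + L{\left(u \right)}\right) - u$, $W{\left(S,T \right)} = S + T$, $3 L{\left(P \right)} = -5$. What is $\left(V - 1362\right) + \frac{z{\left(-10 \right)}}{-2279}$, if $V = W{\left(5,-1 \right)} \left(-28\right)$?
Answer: $- \frac{10078468}{6837} \approx -1474.1$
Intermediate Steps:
$L{\left(P \right)} = - \frac{5}{3}$ ($L{\left(P \right)} = \frac{1}{3} \left(-5\right) = - \frac{5}{3}$)
$V = -112$ ($V = \left(5 - 1\right) \left(-28\right) = 4 \left(-28\right) = -112$)
$z{\left(u \right)} = - u + 2 u \left(- \frac{5}{3} + u\right)$ ($z{\left(u \right)} = \left(u + u\right) \left(u - \frac{5}{3}\right) - u = 2 u \left(- \frac{5}{3} + u\right) - u = - u + 2 u \left(- \frac{5}{3} + u\right)$)
$\left(V - 1362\right) + \frac{z{\left(-10 \right)}}{-2279} = \left(-112 - 1362\right) + \frac{\frac{1}{3} \left(-10\right) \left(-13 + 6 \left(-10\right)\right)}{-2279} = \left(-112 - 1362\right) + \frac{1}{3} \left(-10\right) \left(-13 - 60\right) \left(- \frac{1}{2279}\right) = -1474 + \frac{1}{3} \left(-10\right) \left(-73\right) \left(- \frac{1}{2279}\right) = -1474 + \frac{730}{3} \left(- \frac{1}{2279}\right) = -1474 - \frac{730}{6837} = - \frac{10078468}{6837}$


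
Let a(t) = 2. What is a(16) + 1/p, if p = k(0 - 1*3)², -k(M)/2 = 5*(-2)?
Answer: 801/400 ≈ 2.0025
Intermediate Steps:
k(M) = 20 (k(M) = -10*(-2) = -2*(-10) = 20)
p = 400 (p = 20² = 400)
a(16) + 1/p = 2 + 1/400 = 801/400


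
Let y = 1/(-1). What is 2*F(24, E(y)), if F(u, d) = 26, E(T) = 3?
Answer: 52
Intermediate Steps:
y = -1
2*F(24, E(y)) = 2*26 = 52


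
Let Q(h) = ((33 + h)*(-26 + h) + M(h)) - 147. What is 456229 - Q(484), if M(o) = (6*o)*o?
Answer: -1185946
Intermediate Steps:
M(o) = 6*o²
Q(h) = -147 + 6*h² + (-26 + h)*(33 + h) (Q(h) = ((33 + h)*(-26 + h) + 6*h²) - 147 = ((-26 + h)*(33 + h) + 6*h²) - 147 = (6*h² + (-26 + h)*(33 + h)) - 147 = -147 + 6*h² + (-26 + h)*(33 + h))
456229 - Q(484) = 456229 - (-1005 + 7*484 + 7*484²) = 456229 - (-1005 + 3388 + 7*234256) = 456229 - (-1005 + 3388 + 1639792) = 456229 - 1*1642175 = 456229 - 1642175 = -1185946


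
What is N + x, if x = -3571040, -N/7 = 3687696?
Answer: -29384912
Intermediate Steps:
N = -25813872 (N = -7*3687696 = -25813872)
N + x = -25813872 - 3571040 = -29384912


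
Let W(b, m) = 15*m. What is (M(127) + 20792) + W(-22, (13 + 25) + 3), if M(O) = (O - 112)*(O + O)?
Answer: 25217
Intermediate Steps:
M(O) = 2*O*(-112 + O) (M(O) = (-112 + O)*(2*O) = 2*O*(-112 + O))
(M(127) + 20792) + W(-22, (13 + 25) + 3) = (2*127*(-112 + 127) + 20792) + 15*((13 + 25) + 3) = (2*127*15 + 20792) + 15*(38 + 3) = (3810 + 20792) + 15*41 = 24602 + 615 = 25217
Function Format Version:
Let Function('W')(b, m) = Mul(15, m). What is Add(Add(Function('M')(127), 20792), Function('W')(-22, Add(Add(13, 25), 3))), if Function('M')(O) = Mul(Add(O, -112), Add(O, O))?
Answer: 25217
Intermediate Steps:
Function('M')(O) = Mul(2, O, Add(-112, O)) (Function('M')(O) = Mul(Add(-112, O), Mul(2, O)) = Mul(2, O, Add(-112, O)))
Add(Add(Function('M')(127), 20792), Function('W')(-22, Add(Add(13, 25), 3))) = Add(Add(Mul(2, 127, Add(-112, 127)), 20792), Mul(15, Add(Add(13, 25), 3))) = Add(Add(Mul(2, 127, 15), 20792), Mul(15, Add(38, 3))) = Add(Add(3810, 20792), Mul(15, 41)) = Add(24602, 615) = 25217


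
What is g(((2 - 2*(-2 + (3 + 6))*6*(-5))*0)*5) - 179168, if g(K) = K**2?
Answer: -179168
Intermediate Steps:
g(((2 - 2*(-2 + (3 + 6))*6*(-5))*0)*5) - 179168 = (((2 - 2*(-2 + (3 + 6))*6*(-5))*0)*5)**2 - 179168 = (((2 - 2*(-2 + 9)*(-30))*0)*5)**2 - 179168 = (((2 - 14*(-30))*0)*5)**2 - 179168 = (((2 - 2*(-210))*0)*5)**2 - 179168 = (((2 + 420)*0)*5)**2 - 179168 = ((422*0)*5)**2 - 179168 = (0*5)**2 - 179168 = 0**2 - 179168 = 0 - 179168 = -179168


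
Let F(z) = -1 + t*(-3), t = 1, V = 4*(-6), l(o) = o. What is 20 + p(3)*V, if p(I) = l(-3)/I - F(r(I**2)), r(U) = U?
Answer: -52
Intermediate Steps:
V = -24
F(z) = -4 (F(z) = -1 + 1*(-3) = -1 - 3 = -4)
p(I) = 4 - 3/I (p(I) = -3/I - 1*(-4) = -3/I + 4 = 4 - 3/I)
20 + p(3)*V = 20 + (4 - 3/3)*(-24) = 20 + (4 - 3*1/3)*(-24) = 20 + (4 - 1)*(-24) = 20 + 3*(-24) = 20 - 72 = -52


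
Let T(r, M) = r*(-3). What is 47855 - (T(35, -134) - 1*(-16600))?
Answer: 31360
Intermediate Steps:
T(r, M) = -3*r
47855 - (T(35, -134) - 1*(-16600)) = 47855 - (-3*35 - 1*(-16600)) = 47855 - (-105 + 16600) = 47855 - 1*16495 = 47855 - 16495 = 31360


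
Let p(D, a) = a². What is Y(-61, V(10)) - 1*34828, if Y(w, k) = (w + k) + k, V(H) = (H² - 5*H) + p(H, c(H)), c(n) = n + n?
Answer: -33989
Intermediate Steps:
c(n) = 2*n
V(H) = -5*H + 5*H² (V(H) = (H² - 5*H) + (2*H)² = (H² - 5*H) + 4*H² = -5*H + 5*H²)
Y(w, k) = w + 2*k (Y(w, k) = (k + w) + k = w + 2*k)
Y(-61, V(10)) - 1*34828 = (-61 + 2*(5*10*(-1 + 10))) - 1*34828 = (-61 + 2*(5*10*9)) - 34828 = (-61 + 2*450) - 34828 = (-61 + 900) - 34828 = 839 - 34828 = -33989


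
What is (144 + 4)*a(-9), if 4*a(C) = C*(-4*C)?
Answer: -11988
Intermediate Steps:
a(C) = -C**2 (a(C) = (C*(-4*C))/4 = (-4*C**2)/4 = -C**2)
(144 + 4)*a(-9) = (144 + 4)*(-1*(-9)**2) = 148*(-1*81) = 148*(-81) = -11988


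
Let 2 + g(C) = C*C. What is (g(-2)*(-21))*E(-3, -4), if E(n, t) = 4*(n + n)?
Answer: 1008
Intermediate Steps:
g(C) = -2 + C**2 (g(C) = -2 + C*C = -2 + C**2)
E(n, t) = 8*n (E(n, t) = 4*(2*n) = 8*n)
(g(-2)*(-21))*E(-3, -4) = ((-2 + (-2)**2)*(-21))*(8*(-3)) = ((-2 + 4)*(-21))*(-24) = (2*(-21))*(-24) = -42*(-24) = 1008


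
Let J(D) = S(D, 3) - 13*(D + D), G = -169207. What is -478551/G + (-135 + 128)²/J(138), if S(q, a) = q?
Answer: 1642709807/583764150 ≈ 2.8140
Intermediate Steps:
J(D) = -25*D (J(D) = D - 13*(D + D) = D - 26*D = -25*D)
-478551/G + (-135 + 128)²/J(138) = -478551/(-169207) + (-135 + 128)²/((-25*138)) = -478551*(-1/169207) + (-7)²/(-3450) = 478551/169207 + 49*(-1/3450) = 478551/169207 - 49/3450 = 1642709807/583764150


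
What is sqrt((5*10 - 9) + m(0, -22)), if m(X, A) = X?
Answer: sqrt(41) ≈ 6.4031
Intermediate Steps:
sqrt((5*10 - 9) + m(0, -22)) = sqrt((5*10 - 9) + 0) = sqrt((50 - 9) + 0) = sqrt(41 + 0) = sqrt(41)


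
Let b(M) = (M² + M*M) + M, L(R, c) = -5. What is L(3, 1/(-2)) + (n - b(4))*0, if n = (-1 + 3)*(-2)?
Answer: -5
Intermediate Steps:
n = -4 (n = 2*(-2) = -4)
b(M) = M + 2*M² (b(M) = (M² + M²) + M = 2*M² + M = M + 2*M²)
L(3, 1/(-2)) + (n - b(4))*0 = -5 + (-4 - 4*(1 + 2*4))*0 = -5 + (-4 - 4*(1 + 8))*0 = -5 + (-4 - 4*9)*0 = -5 + (-4 - 1*36)*0 = -5 + (-4 - 36)*0 = -5 - 40*0 = -5 + 0 = -5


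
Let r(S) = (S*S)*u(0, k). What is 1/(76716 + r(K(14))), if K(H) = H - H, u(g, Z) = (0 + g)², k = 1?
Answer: 1/76716 ≈ 1.3035e-5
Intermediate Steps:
u(g, Z) = g²
K(H) = 0
r(S) = 0 (r(S) = (S*S)*0² = S²*0 = 0)
1/(76716 + r(K(14))) = 1/(76716 + 0) = 1/76716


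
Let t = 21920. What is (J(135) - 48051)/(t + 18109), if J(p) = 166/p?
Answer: -6486719/5403915 ≈ -1.2004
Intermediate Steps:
(J(135) - 48051)/(t + 18109) = (166/135 - 48051)/(21920 + 18109) = (166*(1/135) - 48051)/40029 = (166/135 - 48051)*(1/40029) = -6486719/135*1/40029 = -6486719/5403915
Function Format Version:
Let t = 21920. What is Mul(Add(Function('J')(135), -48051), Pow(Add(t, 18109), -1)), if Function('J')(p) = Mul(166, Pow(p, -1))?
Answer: Rational(-6486719, 5403915) ≈ -1.2004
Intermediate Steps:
Mul(Add(Function('J')(135), -48051), Pow(Add(t, 18109), -1)) = Mul(Add(Mul(166, Pow(135, -1)), -48051), Pow(Add(21920, 18109), -1)) = Mul(Add(Mul(166, Rational(1, 135)), -48051), Pow(40029, -1)) = Mul(Add(Rational(166, 135), -48051), Rational(1, 40029)) = Mul(Rational(-6486719, 135), Rational(1, 40029)) = Rational(-6486719, 5403915)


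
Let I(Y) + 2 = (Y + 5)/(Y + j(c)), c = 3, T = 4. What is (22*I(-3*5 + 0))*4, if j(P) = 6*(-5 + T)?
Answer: -2816/21 ≈ -134.10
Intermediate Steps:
j(P) = -6 (j(P) = 6*(-5 + 4) = 6*(-1) = -6)
I(Y) = -2 + (5 + Y)/(-6 + Y) (I(Y) = -2 + (Y + 5)/(Y - 6) = -2 + (5 + Y)/(-6 + Y))
(22*I(-3*5 + 0))*4 = (22*((17 - (-3*5 + 0))/(-6 + (-3*5 + 0))))*4 = (22*((17 - (-15 + 0))/(-6 + (-15 + 0))))*4 = (22*((17 - 1*(-15))/(-6 - 15)))*4 = (22*((17 + 15)/(-21)))*4 = (22*(-1/21*32))*4 = (22*(-32/21))*4 = -704/21*4 = -2816/21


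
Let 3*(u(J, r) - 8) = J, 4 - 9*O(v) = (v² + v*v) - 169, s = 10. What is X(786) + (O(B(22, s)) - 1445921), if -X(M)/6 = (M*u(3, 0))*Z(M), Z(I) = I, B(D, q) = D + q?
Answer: -104421340/3 ≈ -3.4807e+7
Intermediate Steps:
O(v) = 173/9 - 2*v²/9 (O(v) = 4/9 - ((v² + v*v) - 169)/9 = 4/9 - ((v² + v²) - 169)/9 = 4/9 - (2*v² - 169)/9 = 4/9 - (-169 + 2*v²)/9 = 4/9 + (169/9 - 2*v²/9) = 173/9 - 2*v²/9)
u(J, r) = 8 + J/3
X(M) = -54*M² (X(M) = -6*M*(8 + (⅓)*3)*M = -6*M*(8 + 1)*M = -6*M*9*M = -6*9*M*M = -54*M²)
X(786) + (O(B(22, s)) - 1445921) = -54*786² + ((173/9 - 2*(22 + 10)²/9) - 1445921) = -54*617796 + ((173/9 - 2/9*32²) - 1445921) = -33360984 + ((173/9 - 2/9*1024) - 1445921) = -33360984 + ((173/9 - 2048/9) - 1445921) = -33360984 + (-625/3 - 1445921) = -33360984 - 4338388/3 = -104421340/3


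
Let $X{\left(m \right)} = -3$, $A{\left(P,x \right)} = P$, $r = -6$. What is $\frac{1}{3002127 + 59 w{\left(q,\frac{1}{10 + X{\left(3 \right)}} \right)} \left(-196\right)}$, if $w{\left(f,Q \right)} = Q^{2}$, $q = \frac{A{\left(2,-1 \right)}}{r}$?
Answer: $\frac{1}{3001891} \approx 3.3312 \cdot 10^{-7}$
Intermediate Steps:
$q = - \frac{1}{3}$ ($q = \frac{2}{-6} = 2 \left(- \frac{1}{6}\right) = - \frac{1}{3} \approx -0.33333$)
$\frac{1}{3002127 + 59 w{\left(q,\frac{1}{10 + X{\left(3 \right)}} \right)} \left(-196\right)} = \frac{1}{3002127 + 59 \left(\frac{1}{10 - 3}\right)^{2} \left(-196\right)} = \frac{1}{3002127 + 59 \left(\frac{1}{7}\right)^{2} \left(-196\right)} = \frac{1}{3002127 + \frac{59}{49} \left(-196\right)} = \frac{1}{3002127 - 236} = \frac{1}{3001891}$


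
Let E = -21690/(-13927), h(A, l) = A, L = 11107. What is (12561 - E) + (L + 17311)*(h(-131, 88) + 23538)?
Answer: 9264138530159/13927 ≈ 6.6519e+8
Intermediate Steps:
E = 21690/13927 (E = -21690*(-1/13927) = 21690/13927 ≈ 1.5574)
(12561 - E) + (L + 17311)*(h(-131, 88) + 23538) = (12561 - 1*21690/13927) + (11107 + 17311)*(-131 + 23538) = (12561 - 21690/13927) + 28418*23407 = 174915357/13927 + 665180126 = 9264138530159/13927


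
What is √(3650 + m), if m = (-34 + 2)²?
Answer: √4674 ≈ 68.367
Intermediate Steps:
m = 1024 (m = (-32)² = 1024)
√(3650 + m) = √(3650 + 1024) = √4674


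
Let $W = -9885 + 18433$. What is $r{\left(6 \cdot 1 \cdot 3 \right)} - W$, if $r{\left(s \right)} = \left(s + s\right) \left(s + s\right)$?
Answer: $-7252$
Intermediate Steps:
$W = 8548$
$r{\left(s \right)} = 4 s^{2}$ ($r{\left(s \right)} = 2 s 2 s = 4 s^{2}$)
$r{\left(6 \cdot 1 \cdot 3 \right)} - W = 4 \left(6 \cdot 1 \cdot 3\right)^{2} - 8548 = 4 \left(6 \cdot 3\right)^{2} - 8548 = 4 \cdot 18^{2} - 8548 = 4 \cdot 324 - 8548 = 1296 - 8548 = -7252$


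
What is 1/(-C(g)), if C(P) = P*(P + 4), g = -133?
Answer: -1/17157 ≈ -5.8285e-5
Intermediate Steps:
C(P) = P*(4 + P)
1/(-C(g)) = 1/(-(-133)*(4 - 133)) = 1/(-(-133)*(-129)) = 1/(-1*17157) = 1/(-17157) = -1/17157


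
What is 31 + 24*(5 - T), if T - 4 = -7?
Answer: 223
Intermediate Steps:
T = -3 (T = 4 - 7 = -3)
31 + 24*(5 - T) = 31 + 24*(5 - 1*(-3)) = 31 + 24*(5 + 3) = 31 + 24*8 = 31 + 192 = 223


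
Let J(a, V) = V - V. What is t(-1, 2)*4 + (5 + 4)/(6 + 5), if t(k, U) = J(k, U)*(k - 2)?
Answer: 9/11 ≈ 0.81818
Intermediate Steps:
J(a, V) = 0
t(k, U) = 0 (t(k, U) = 0*(k - 2) = 0*(-2 + k) = 0)
t(-1, 2)*4 + (5 + 4)/(6 + 5) = 0*4 + (5 + 4)/(6 + 5) = 0 + 9/11 = 9/11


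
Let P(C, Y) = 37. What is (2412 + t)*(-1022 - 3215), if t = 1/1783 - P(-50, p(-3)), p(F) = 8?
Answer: -17942110362/1783 ≈ -1.0063e+7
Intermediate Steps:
t = -65970/1783 (t = 1/1783 - 1*37 = 1/1783 - 37 = -65970/1783 ≈ -36.999)
(2412 + t)*(-1022 - 3215) = (2412 - 65970/1783)*(-1022 - 3215) = (4234626/1783)*(-4237) = -17942110362/1783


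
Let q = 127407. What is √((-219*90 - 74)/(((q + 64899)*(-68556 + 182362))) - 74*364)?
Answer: I*√806360245333062165791430/5471394159 ≈ 164.12*I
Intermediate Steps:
√((-219*90 - 74)/(((q + 64899)*(-68556 + 182362))) - 74*364) = √((-219*90 - 74)/(((127407 + 64899)*(-68556 + 182362))) - 74*364) = √((-19710 - 74)/((192306*113806)) - 26936) = √(-19784/21885576636 - 26936) = √(-19784*1/21885576636 - 26936) = √(-4946/5471394159 - 26936) = √(-147377473071770/5471394159) = I*√806360245333062165791430/5471394159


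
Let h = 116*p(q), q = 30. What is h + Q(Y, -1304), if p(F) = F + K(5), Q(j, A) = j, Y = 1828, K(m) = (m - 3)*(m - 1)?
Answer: 6236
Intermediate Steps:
K(m) = (-1 + m)*(-3 + m) (K(m) = (-3 + m)*(-1 + m) = (-1 + m)*(-3 + m))
p(F) = 8 + F (p(F) = F + (3 + 5**2 - 4*5) = F + (3 + 25 - 20) = F + 8 = 8 + F)
h = 4408 (h = 116*(8 + 30) = 116*38 = 4408)
h + Q(Y, -1304) = 4408 + 1828 = 6236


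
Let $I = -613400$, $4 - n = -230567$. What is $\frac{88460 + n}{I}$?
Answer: $- \frac{319031}{613400} \approx -0.5201$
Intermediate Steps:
$n = 230571$ ($n = 4 - -230567 = 4 + 230567 = 230571$)
$\frac{88460 + n}{I} = \frac{88460 + 230571}{-613400} = 319031 \left(- \frac{1}{613400}\right) = - \frac{319031}{613400}$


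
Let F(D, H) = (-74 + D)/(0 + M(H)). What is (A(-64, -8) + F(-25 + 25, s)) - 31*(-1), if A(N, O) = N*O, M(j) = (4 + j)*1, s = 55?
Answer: 31963/59 ≈ 541.75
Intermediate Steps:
M(j) = 4 + j
F(D, H) = (-74 + D)/(4 + H) (F(D, H) = (-74 + D)/(0 + (4 + H)) = (-74 + D)/(4 + H))
(A(-64, -8) + F(-25 + 25, s)) - 31*(-1) = (-64*(-8) + (-74 + (-25 + 25))/(4 + 55)) - 31*(-1) = (512 + (-74 + 0)/59) + 31 = (512 + (1/59)*(-74)) + 31 = (512 - 74/59) + 31 = 30134/59 + 31 = 31963/59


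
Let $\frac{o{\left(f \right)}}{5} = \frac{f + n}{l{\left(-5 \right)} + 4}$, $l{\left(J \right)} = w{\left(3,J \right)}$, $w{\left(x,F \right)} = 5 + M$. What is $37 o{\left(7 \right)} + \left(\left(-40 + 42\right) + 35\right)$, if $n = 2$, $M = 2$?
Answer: $\frac{2072}{11} \approx 188.36$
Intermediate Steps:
$w{\left(x,F \right)} = 7$ ($w{\left(x,F \right)} = 5 + 2 = 7$)
$l{\left(J \right)} = 7$
$o{\left(f \right)} = \frac{10}{11} + \frac{5 f}{11}$ ($o{\left(f \right)} = 5 \frac{f + 2}{7 + 4} = 5 \frac{2 + f}{11} = 5 \left(2 + f\right) \frac{1}{11} = 5 \left(\frac{2}{11} + \frac{f}{11}\right) = \frac{10}{11} + \frac{5 f}{11}$)
$37 o{\left(7 \right)} + \left(\left(-40 + 42\right) + 35\right) = 37 \left(\frac{10}{11} + \frac{5}{11} \cdot 7\right) + \left(\left(-40 + 42\right) + 35\right) = 37 \left(\frac{10}{11} + \frac{35}{11}\right) + \left(2 + 35\right) = 37 \cdot \frac{45}{11} + 37 = \frac{1665}{11} + 37 = \frac{2072}{11}$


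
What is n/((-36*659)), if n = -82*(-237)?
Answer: -3239/3954 ≈ -0.81917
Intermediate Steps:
n = 19434
n/((-36*659)) = 19434/((-36*659)) = 19434/(-23724) = 19434*(-1/23724) = -3239/3954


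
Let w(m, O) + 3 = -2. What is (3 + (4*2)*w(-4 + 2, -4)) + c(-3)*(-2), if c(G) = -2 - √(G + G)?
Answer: -33 + 2*I*√6 ≈ -33.0 + 4.899*I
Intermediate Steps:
w(m, O) = -5 (w(m, O) = -3 - 2 = -5)
c(G) = -2 - √2*√G (c(G) = -2 - √(2*G) = -2 - √2*√G)
(3 + (4*2)*w(-4 + 2, -4)) + c(-3)*(-2) = (3 + (4*2)*(-5)) + (-2 - √2*√(-3))*(-2) = (3 + 8*(-5)) + (-2 - √2*I*√3)*(-2) = (3 - 40) + (-2 - I*√6)*(-2) = -37 + (4 + 2*I*√6) = -33 + 2*I*√6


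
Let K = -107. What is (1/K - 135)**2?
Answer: 208686916/11449 ≈ 18228.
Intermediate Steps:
(1/K - 135)**2 = (1/(-107) - 135)**2 = (-1/107 - 135)**2 = (-14446/107)**2 = 208686916/11449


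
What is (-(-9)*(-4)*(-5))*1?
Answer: 180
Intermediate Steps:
(-(-9)*(-4)*(-5))*1 = (-3*12*(-5))*1 = -36*(-5)*1 = 180*1 = 180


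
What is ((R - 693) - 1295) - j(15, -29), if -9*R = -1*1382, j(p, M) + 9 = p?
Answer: -16564/9 ≈ -1840.4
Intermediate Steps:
j(p, M) = -9 + p
R = 1382/9 (R = -(-1)*1382/9 = -⅑*(-1382) = 1382/9 ≈ 153.56)
((R - 693) - 1295) - j(15, -29) = ((1382/9 - 693) - 1295) - (-9 + 15) = (-4855/9 - 1295) - 1*6 = -16510/9 - 6 = -16564/9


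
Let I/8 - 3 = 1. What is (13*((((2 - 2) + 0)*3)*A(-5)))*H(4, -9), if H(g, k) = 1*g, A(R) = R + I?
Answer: 0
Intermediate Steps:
I = 32 (I = 24 + 8*1 = 24 + 8 = 32)
A(R) = 32 + R (A(R) = R + 32 = 32 + R)
H(g, k) = g
(13*((((2 - 2) + 0)*3)*A(-5)))*H(4, -9) = (13*((((2 - 2) + 0)*3)*(32 - 5)))*4 = (13*(((0 + 0)*3)*27))*4 = (13*((0*3)*27))*4 = (13*(0*27))*4 = (13*0)*4 = 0*4 = 0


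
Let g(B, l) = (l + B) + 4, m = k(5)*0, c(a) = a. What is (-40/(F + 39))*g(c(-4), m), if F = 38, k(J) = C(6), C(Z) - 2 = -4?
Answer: 0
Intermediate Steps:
C(Z) = -2 (C(Z) = 2 - 4 = -2)
k(J) = -2
m = 0 (m = -2*0 = 0)
g(B, l) = 4 + B + l (g(B, l) = (B + l) + 4 = 4 + B + l)
(-40/(F + 39))*g(c(-4), m) = (-40/(38 + 39))*(4 - 4 + 0) = -40/77*0 = 0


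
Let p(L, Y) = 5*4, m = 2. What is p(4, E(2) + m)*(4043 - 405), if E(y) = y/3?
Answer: 72760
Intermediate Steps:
E(y) = y/3 (E(y) = y*(⅓) = y/3)
p(L, Y) = 20
p(4, E(2) + m)*(4043 - 405) = 20*(4043 - 405) = 20*3638 = 72760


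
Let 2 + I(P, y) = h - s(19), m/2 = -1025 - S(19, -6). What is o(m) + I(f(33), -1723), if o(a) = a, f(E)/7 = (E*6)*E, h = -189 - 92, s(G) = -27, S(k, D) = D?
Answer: -2294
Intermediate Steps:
m = -2038 (m = 2*(-1025 - 1*(-6)) = 2*(-1025 + 6) = 2*(-1019) = -2038)
h = -281
f(E) = 42*E² (f(E) = 7*((E*6)*E) = 7*((6*E)*E) = 7*(6*E²) = 42*E²)
I(P, y) = -256 (I(P, y) = -2 + (-281 - 1*(-27)) = -2 + (-281 + 27) = -2 - 254 = -256)
o(m) + I(f(33), -1723) = -2038 - 256 = -2294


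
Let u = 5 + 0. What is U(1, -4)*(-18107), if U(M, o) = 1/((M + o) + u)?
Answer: -18107/2 ≈ -9053.5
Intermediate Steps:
u = 5
U(M, o) = 1/(5 + M + o) (U(M, o) = 1/((M + o) + 5) = 1/(5 + M + o))
U(1, -4)*(-18107) = -18107/(5 + 1 - 4) = -18107/2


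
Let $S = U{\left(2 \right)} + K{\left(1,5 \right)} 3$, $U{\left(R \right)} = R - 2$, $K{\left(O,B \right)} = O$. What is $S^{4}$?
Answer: $81$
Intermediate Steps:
$U{\left(R \right)} = -2 + R$
$S = 3$ ($S = \left(-2 + 2\right) + 1 \cdot 3 = 0 + 3 = 3$)
$S^{4} = 3^{4} = 81$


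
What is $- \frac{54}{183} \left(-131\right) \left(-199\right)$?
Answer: $- \frac{469242}{61} \approx -7692.5$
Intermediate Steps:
$- \frac{54}{183} \left(-131\right) \left(-199\right) = \left(-54\right) \frac{1}{183} \left(-131\right) \left(-199\right) = \left(- \frac{18}{61}\right) \left(-131\right) \left(-199\right) = \frac{2358}{61} \left(-199\right) = - \frac{469242}{61}$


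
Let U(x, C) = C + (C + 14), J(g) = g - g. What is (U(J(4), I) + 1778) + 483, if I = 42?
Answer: 2359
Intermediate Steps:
J(g) = 0
U(x, C) = 14 + 2*C (U(x, C) = C + (14 + C) = 14 + 2*C)
(U(J(4), I) + 1778) + 483 = ((14 + 2*42) + 1778) + 483 = ((14 + 84) + 1778) + 483 = (98 + 1778) + 483 = 1876 + 483 = 2359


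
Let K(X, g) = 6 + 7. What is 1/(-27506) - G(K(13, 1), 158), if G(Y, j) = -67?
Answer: 1842901/27506 ≈ 67.000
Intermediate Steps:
K(X, g) = 13
1/(-27506) - G(K(13, 1), 158) = 1/(-27506) - 1*(-67) = -1/27506 + 67 = 1842901/27506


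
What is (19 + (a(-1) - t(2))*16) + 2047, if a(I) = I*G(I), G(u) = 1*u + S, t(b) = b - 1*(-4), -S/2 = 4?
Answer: 2114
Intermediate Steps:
S = -8 (S = -2*4 = -8)
t(b) = 4 + b (t(b) = b + 4 = 4 + b)
G(u) = -8 + u (G(u) = 1*u - 8 = u - 8 = -8 + u)
a(I) = I*(-8 + I)
(19 + (a(-1) - t(2))*16) + 2047 = (19 + (-(-8 - 1) - (4 + 2))*16) + 2047 = (19 + (-1*(-9) - 1*6)*16) + 2047 = (19 + (9 - 6)*16) + 2047 = (19 + 3*16) + 2047 = (19 + 48) + 2047 = 67 + 2047 = 2114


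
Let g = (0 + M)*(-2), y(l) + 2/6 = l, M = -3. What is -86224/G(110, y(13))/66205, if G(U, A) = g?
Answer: -43112/198615 ≈ -0.21706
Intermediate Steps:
y(l) = -1/3 + l
g = 6 (g = (0 - 3)*(-2) = -3*(-2) = 6)
G(U, A) = 6
-86224/G(110, y(13))/66205 = -86224/6/66205 = -86224*1/6*(1/66205) = -43112/3*1/66205 = -43112/198615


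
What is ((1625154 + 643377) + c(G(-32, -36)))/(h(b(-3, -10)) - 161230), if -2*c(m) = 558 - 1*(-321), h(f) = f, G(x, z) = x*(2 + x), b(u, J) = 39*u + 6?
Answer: -4536183/322682 ≈ -14.058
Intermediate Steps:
b(u, J) = 6 + 39*u
c(m) = -879/2 (c(m) = -(558 - 1*(-321))/2 = -(558 + 321)/2 = -½*879 = -879/2)
((1625154 + 643377) + c(G(-32, -36)))/(h(b(-3, -10)) - 161230) = ((1625154 + 643377) - 879/2)/((6 + 39*(-3)) - 161230) = (2268531 - 879/2)/((6 - 117) - 161230) = 4536183/(2*(-111 - 161230)) = (4536183/2)/(-161341) = (4536183/2)*(-1/161341) = -4536183/322682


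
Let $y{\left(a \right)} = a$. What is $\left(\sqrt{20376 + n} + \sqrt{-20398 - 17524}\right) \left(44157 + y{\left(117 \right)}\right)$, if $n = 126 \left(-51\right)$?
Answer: $664110 \sqrt{62} + 44274 i \sqrt{37922} \approx 5.2292 \cdot 10^{6} + 8.6217 \cdot 10^{6} i$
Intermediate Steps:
$n = -6426$
$\left(\sqrt{20376 + n} + \sqrt{-20398 - 17524}\right) \left(44157 + y{\left(117 \right)}\right) = \left(\sqrt{20376 - 6426} + \sqrt{-20398 - 17524}\right) \left(44157 + 117\right) = \left(\sqrt{13950} + \sqrt{-37922}\right) 44274 = \left(15 \sqrt{62} + i \sqrt{37922}\right) 44274 = 664110 \sqrt{62} + 44274 i \sqrt{37922}$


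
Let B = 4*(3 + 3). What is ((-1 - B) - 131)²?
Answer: 24336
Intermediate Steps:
B = 24 (B = 4*6 = 24)
((-1 - B) - 131)² = ((-1 - 1*24) - 131)² = ((-1 - 24) - 131)² = (-25 - 131)² = (-156)² = 24336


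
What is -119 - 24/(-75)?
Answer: -2967/25 ≈ -118.68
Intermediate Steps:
-119 - 24/(-75) = -119 - 24*(-1/75) = -119 + 8/25 = -2967/25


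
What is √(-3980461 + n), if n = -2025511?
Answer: 2*I*√1501493 ≈ 2450.7*I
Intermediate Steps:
√(-3980461 + n) = √(-3980461 - 2025511) = √(-6005972) = 2*I*√1501493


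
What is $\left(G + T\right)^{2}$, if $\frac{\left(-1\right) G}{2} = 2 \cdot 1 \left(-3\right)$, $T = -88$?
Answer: $5776$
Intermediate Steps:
$G = 12$ ($G = - 2 \cdot 2 \cdot 1 \left(-3\right) = - 2 \cdot 2 \left(-3\right) = \left(-2\right) \left(-6\right) = 12$)
$\left(G + T\right)^{2} = \left(12 - 88\right)^{2} = \left(-76\right)^{2} = 5776$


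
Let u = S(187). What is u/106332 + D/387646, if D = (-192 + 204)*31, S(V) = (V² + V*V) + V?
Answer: 4537205209/6869862412 ≈ 0.66045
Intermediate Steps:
S(V) = V + 2*V² (S(V) = (V² + V²) + V = 2*V² + V = V + 2*V²)
D = 372 (D = 12*31 = 372)
u = 70125 (u = 187*(1 + 2*187) = 187*(1 + 374) = 187*375 = 70125)
u/106332 + D/387646 = 70125/106332 + 372/387646 = 70125*(1/106332) + 372*(1/387646) = 23375/35444 + 186/193823 = 4537205209/6869862412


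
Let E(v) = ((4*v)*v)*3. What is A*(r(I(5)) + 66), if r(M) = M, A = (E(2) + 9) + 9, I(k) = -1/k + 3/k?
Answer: 21912/5 ≈ 4382.4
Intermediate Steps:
E(v) = 12*v² (E(v) = (4*v²)*3 = 12*v²)
I(k) = 2/k
A = 66 (A = (12*2² + 9) + 9 = (12*4 + 9) + 9 = (48 + 9) + 9 = 57 + 9 = 66)
A*(r(I(5)) + 66) = 66*(2/5 + 66) = 66*(2*(⅕) + 66) = 66*(⅖ + 66) = 66*(332/5) = 21912/5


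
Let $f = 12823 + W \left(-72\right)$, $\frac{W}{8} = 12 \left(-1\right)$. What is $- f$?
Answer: $-19735$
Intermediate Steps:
$W = -96$ ($W = 8 \cdot 12 \left(-1\right) = 8 \left(-12\right) = -96$)
$f = 19735$ ($f = 12823 - -6912 = 12823 + 6912 = 19735$)
$- f = \left(-1\right) 19735 = -19735$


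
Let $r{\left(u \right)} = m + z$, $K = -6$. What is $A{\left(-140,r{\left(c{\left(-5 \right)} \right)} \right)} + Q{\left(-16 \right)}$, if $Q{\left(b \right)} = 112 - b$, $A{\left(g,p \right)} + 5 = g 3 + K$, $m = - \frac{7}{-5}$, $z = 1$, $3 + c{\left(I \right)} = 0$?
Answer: $-303$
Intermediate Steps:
$c{\left(I \right)} = -3$ ($c{\left(I \right)} = -3 + 0 = -3$)
$m = \frac{7}{5}$ ($m = \left(-7\right) \left(- \frac{1}{5}\right) = \frac{7}{5} \approx 1.4$)
$r{\left(u \right)} = \frac{12}{5}$ ($r{\left(u \right)} = \frac{7}{5} + 1 = \frac{12}{5}$)
$A{\left(g,p \right)} = -11 + 3 g$ ($A{\left(g,p \right)} = -5 + \left(g 3 - 6\right) = -5 + \left(3 g - 6\right) = -5 + \left(-6 + 3 g\right) = -11 + 3 g$)
$A{\left(-140,r{\left(c{\left(-5 \right)} \right)} \right)} + Q{\left(-16 \right)} = \left(-11 + 3 \left(-140\right)\right) + \left(112 - -16\right) = \left(-11 - 420\right) + \left(112 + 16\right) = -431 + 128 = -303$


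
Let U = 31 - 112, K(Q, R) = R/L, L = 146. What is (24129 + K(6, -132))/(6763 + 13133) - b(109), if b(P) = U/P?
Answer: 103210769/52770824 ≈ 1.9558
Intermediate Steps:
K(Q, R) = R/146
U = -81
b(P) = -81/P
(24129 + K(6, -132))/(6763 + 13133) - b(109) = (24129 + (1/146)*(-132))/(6763 + 13133) - (-81)/109 = (24129 - 66/73)/19896 - (-81)/109 = (1761351/73)*(1/19896) - 1*(-81/109) = 587117/484136 + 81/109 = 103210769/52770824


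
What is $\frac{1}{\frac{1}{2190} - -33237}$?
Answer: $\frac{2190}{72789031} \approx 3.0087 \cdot 10^{-5}$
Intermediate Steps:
$\frac{1}{\frac{1}{2190} - -33237} = \frac{1}{\frac{1}{2190} + 33237} = \frac{1}{\frac{72789031}{2190}} = \frac{2190}{72789031}$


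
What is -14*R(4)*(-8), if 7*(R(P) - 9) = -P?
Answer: 944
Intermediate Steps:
R(P) = 9 - P/7 (R(P) = 9 + (-P)/7 = 9 - P/7)
-14*R(4)*(-8) = -14*(9 - ⅐*4)*(-8) = -14*(9 - 4/7)*(-8) = -14*59/7*(-8) = -118*(-8) = 944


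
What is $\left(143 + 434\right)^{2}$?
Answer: $332929$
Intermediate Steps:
$\left(143 + 434\right)^{2} = 577^{2} = 332929$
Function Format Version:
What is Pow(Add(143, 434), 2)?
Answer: 332929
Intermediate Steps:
Pow(Add(143, 434), 2) = Pow(577, 2) = 332929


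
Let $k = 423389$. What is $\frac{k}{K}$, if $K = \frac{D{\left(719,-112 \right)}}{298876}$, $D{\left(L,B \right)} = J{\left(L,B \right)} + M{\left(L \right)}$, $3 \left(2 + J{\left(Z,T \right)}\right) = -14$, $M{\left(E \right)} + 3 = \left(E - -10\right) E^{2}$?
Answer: $\frac{189811216146}{565296839} \approx 335.77$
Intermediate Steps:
$M{\left(E \right)} = -3 + E^{2} \left(10 + E\right)$ ($M{\left(E \right)} = -3 + \left(E - -10\right) E^{2} = -3 + \left(E + 10\right) E^{2} = -3 + \left(10 + E\right) E^{2} = -3 + E^{2} \left(10 + E\right)$)
$J{\left(Z,T \right)} = - \frac{20}{3}$ ($J{\left(Z,T \right)} = -2 + \frac{1}{3} \left(-14\right) = -2 - \frac{14}{3} = - \frac{20}{3}$)
$D{\left(L,B \right)} = - \frac{29}{3} + L^{3} + 10 L^{2}$ ($D{\left(L,B \right)} = - \frac{20}{3} + \left(-3 + L^{3} + 10 L^{2}\right) = - \frac{29}{3} + L^{3} + 10 L^{2}$)
$K = \frac{565296839}{448314}$ ($K = \frac{- \frac{29}{3} + 719^{3} + 10 \cdot 719^{2}}{298876} = \left(- \frac{29}{3} + 371694959 + 10 \cdot 516961\right) \frac{1}{298876} = \left(- \frac{29}{3} + 371694959 + 5169610\right) \frac{1}{298876} = \frac{1130593678}{3} \cdot \frac{1}{298876} = \frac{565296839}{448314} \approx 1260.9$)
$\frac{k}{K} = \frac{423389}{\frac{565296839}{448314}} = 423389 \cdot \frac{448314}{565296839} = \frac{189811216146}{565296839}$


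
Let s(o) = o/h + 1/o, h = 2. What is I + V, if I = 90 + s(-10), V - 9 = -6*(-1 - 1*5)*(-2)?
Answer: 219/10 ≈ 21.900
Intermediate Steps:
s(o) = 1/o + o/2 (s(o) = o/2 + 1/o = 1/o + o/2)
V = -63 (V = 9 - 6*(-1 - 1*5)*(-2) = 9 - 6*(-1 - 5)*(-2) = 9 - 6*(-6)*(-2) = 9 + 36*(-2) = 9 - 72 = -63)
I = 849/10 (I = 90 + (1/(-10) + (1/2)*(-10)) = 90 + (-1/10 - 5) = 90 - 51/10 = 849/10 ≈ 84.900)
I + V = 849/10 - 63 = 219/10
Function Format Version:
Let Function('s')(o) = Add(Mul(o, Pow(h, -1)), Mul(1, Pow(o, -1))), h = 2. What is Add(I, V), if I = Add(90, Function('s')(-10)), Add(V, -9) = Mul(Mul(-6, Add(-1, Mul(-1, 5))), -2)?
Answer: Rational(219, 10) ≈ 21.900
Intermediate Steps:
Function('s')(o) = Add(Pow(o, -1), Mul(Rational(1, 2), o)) (Function('s')(o) = Add(Mul(o, Pow(2, -1)), Mul(1, Pow(o, -1))) = Add(Mul(o, Rational(1, 2)), Pow(o, -1)) = Add(Mul(Rational(1, 2), o), Pow(o, -1)) = Add(Pow(o, -1), Mul(Rational(1, 2), o)))
V = -63 (V = Add(9, Mul(Mul(-6, Add(-1, Mul(-1, 5))), -2)) = Add(9, Mul(Mul(-6, Add(-1, -5)), -2)) = Add(9, Mul(Mul(-6, -6), -2)) = Add(9, Mul(36, -2)) = Add(9, -72) = -63)
I = Rational(849, 10) (I = Add(90, Add(Pow(-10, -1), Mul(Rational(1, 2), -10))) = Add(90, Add(Rational(-1, 10), -5)) = Add(90, Rational(-51, 10)) = Rational(849, 10) ≈ 84.900)
Add(I, V) = Add(Rational(849, 10), -63) = Rational(219, 10)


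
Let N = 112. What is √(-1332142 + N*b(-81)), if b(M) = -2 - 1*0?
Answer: I*√1332366 ≈ 1154.3*I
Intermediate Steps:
b(M) = -2 (b(M) = -2 + 0 = -2)
√(-1332142 + N*b(-81)) = √(-1332142 + 112*(-2)) = √(-1332142 - 224) = √(-1332366) = I*√1332366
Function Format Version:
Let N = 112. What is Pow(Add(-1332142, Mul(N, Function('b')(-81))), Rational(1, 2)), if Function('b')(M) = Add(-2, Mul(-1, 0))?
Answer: Mul(I, Pow(1332366, Rational(1, 2))) ≈ Mul(1154.3, I)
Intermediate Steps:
Function('b')(M) = -2 (Function('b')(M) = Add(-2, 0) = -2)
Pow(Add(-1332142, Mul(N, Function('b')(-81))), Rational(1, 2)) = Pow(Add(-1332142, Mul(112, -2)), Rational(1, 2)) = Pow(Add(-1332142, -224), Rational(1, 2)) = Pow(-1332366, Rational(1, 2)) = Mul(I, Pow(1332366, Rational(1, 2)))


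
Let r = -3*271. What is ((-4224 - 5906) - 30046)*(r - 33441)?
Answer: 1376188704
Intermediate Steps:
r = -813
((-4224 - 5906) - 30046)*(r - 33441) = ((-4224 - 5906) - 30046)*(-813 - 33441) = (-10130 - 30046)*(-34254) = -40176*(-34254) = 1376188704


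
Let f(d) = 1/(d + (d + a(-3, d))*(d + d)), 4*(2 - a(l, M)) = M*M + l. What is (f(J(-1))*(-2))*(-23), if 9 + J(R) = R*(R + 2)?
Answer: 46/635 ≈ 0.072441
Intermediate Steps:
a(l, M) = 2 - l/4 - M²/4 (a(l, M) = 2 - (M*M + l)/4 = 2 - (M² + l)/4 = 2 - (l + M²)/4 = 2 + (-l/4 - M²/4) = 2 - l/4 - M²/4)
J(R) = -9 + R*(2 + R) (J(R) = -9 + R*(R + 2) = -9 + R*(2 + R))
f(d) = 1/(d + 2*d*(11/4 + d - d²/4)) (f(d) = 1/(d + (d + (2 - ¼*(-3) - d²/4))*(d + d)) = 1/(d + (d + (2 + ¾ - d²/4))*(2*d)) = 1/(d + (d + (11/4 - d²/4))*(2*d)) = 1/(d + (11/4 + d - d²/4)*(2*d)) = 1/(d + 2*d*(11/4 + d - d²/4)))
(f(J(-1))*(-2))*(-23) = ((2/((-9 + (-1)² + 2*(-1))*(13 - (-9 + (-1)² + 2*(-1))² + 4*(-9 + (-1)² + 2*(-1)))))*(-2))*(-23) = ((2/((-9 + 1 - 2)*(13 - (-9 + 1 - 2)² + 4*(-9 + 1 - 2))))*(-2))*(-23) = ((2/(-10*(13 - 1*(-10)² + 4*(-10))))*(-2))*(-23) = ((2*(-⅒)/(13 - 1*100 - 40))*(-2))*(-23) = ((2*(-⅒)/(13 - 100 - 40))*(-2))*(-23) = ((2*(-⅒)/(-127))*(-2))*(-23) = ((2*(-⅒)*(-1/127))*(-2))*(-23) = ((1/635)*(-2))*(-23) = -2/635*(-23) = 46/635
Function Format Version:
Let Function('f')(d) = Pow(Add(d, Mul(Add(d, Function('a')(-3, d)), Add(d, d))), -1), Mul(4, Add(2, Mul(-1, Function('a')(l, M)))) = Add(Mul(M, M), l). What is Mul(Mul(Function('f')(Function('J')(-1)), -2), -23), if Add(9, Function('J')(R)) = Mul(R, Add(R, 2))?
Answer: Rational(46, 635) ≈ 0.072441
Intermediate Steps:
Function('a')(l, M) = Add(2, Mul(Rational(-1, 4), l), Mul(Rational(-1, 4), Pow(M, 2))) (Function('a')(l, M) = Add(2, Mul(Rational(-1, 4), Add(Mul(M, M), l))) = Add(2, Mul(Rational(-1, 4), Add(Pow(M, 2), l))) = Add(2, Mul(Rational(-1, 4), Add(l, Pow(M, 2)))) = Add(2, Add(Mul(Rational(-1, 4), l), Mul(Rational(-1, 4), Pow(M, 2)))) = Add(2, Mul(Rational(-1, 4), l), Mul(Rational(-1, 4), Pow(M, 2))))
Function('J')(R) = Add(-9, Mul(R, Add(2, R))) (Function('J')(R) = Add(-9, Mul(R, Add(R, 2))) = Add(-9, Mul(R, Add(2, R))))
Function('f')(d) = Pow(Add(d, Mul(2, d, Add(Rational(11, 4), d, Mul(Rational(-1, 4), Pow(d, 2))))), -1) (Function('f')(d) = Pow(Add(d, Mul(Add(d, Add(2, Mul(Rational(-1, 4), -3), Mul(Rational(-1, 4), Pow(d, 2)))), Add(d, d))), -1) = Pow(Add(d, Mul(Add(d, Add(2, Rational(3, 4), Mul(Rational(-1, 4), Pow(d, 2)))), Mul(2, d))), -1) = Pow(Add(d, Mul(Add(d, Add(Rational(11, 4), Mul(Rational(-1, 4), Pow(d, 2)))), Mul(2, d))), -1) = Pow(Add(d, Mul(Add(Rational(11, 4), d, Mul(Rational(-1, 4), Pow(d, 2))), Mul(2, d))), -1) = Pow(Add(d, Mul(2, d, Add(Rational(11, 4), d, Mul(Rational(-1, 4), Pow(d, 2))))), -1))
Mul(Mul(Function('f')(Function('J')(-1)), -2), -23) = Mul(Mul(Mul(2, Pow(Add(-9, Pow(-1, 2), Mul(2, -1)), -1), Pow(Add(13, Mul(-1, Pow(Add(-9, Pow(-1, 2), Mul(2, -1)), 2)), Mul(4, Add(-9, Pow(-1, 2), Mul(2, -1)))), -1)), -2), -23) = Mul(Mul(Mul(2, Pow(Add(-9, 1, -2), -1), Pow(Add(13, Mul(-1, Pow(Add(-9, 1, -2), 2)), Mul(4, Add(-9, 1, -2))), -1)), -2), -23) = Mul(Mul(Mul(2, Pow(-10, -1), Pow(Add(13, Mul(-1, Pow(-10, 2)), Mul(4, -10)), -1)), -2), -23) = Mul(Mul(Mul(2, Rational(-1, 10), Pow(Add(13, Mul(-1, 100), -40), -1)), -2), -23) = Mul(Mul(Mul(2, Rational(-1, 10), Pow(Add(13, -100, -40), -1)), -2), -23) = Mul(Mul(Mul(2, Rational(-1, 10), Pow(-127, -1)), -2), -23) = Mul(Mul(Mul(2, Rational(-1, 10), Rational(-1, 127)), -2), -23) = Mul(Mul(Rational(1, 635), -2), -23) = Mul(Rational(-2, 635), -23) = Rational(46, 635)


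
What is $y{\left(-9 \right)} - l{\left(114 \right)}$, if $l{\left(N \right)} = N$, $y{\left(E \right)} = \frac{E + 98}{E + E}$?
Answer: $- \frac{2141}{18} \approx -118.94$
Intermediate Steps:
$y{\left(E \right)} = \frac{98 + E}{2 E}$
$y{\left(-9 \right)} - l{\left(114 \right)} = \frac{98 - 9}{2 \left(-9\right)} - 114 = \frac{1}{2} \left(- \frac{1}{9}\right) 89 - 114 = - \frac{89}{18} - 114 = - \frac{2141}{18}$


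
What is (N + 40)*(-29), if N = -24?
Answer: -464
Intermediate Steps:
(N + 40)*(-29) = (-24 + 40)*(-29) = 16*(-29) = -464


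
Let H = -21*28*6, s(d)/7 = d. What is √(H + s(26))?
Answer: I*√3346 ≈ 57.845*I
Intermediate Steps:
s(d) = 7*d
H = -3528 (H = -588*6 = -3528)
√(H + s(26)) = √(-3528 + 7*26) = √(-3528 + 182) = √(-3346) = I*√3346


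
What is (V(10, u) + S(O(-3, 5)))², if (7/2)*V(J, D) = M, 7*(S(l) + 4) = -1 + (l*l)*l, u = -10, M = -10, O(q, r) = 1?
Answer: 2304/49 ≈ 47.020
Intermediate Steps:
S(l) = -29/7 + l³/7 (S(l) = -4 + (-1 + (l*l)*l)/7 = -4 + (-1 + l²*l)/7 = -4 + (-1 + l³)/7 = -4 + (-⅐ + l³/7) = -29/7 + l³/7)
V(J, D) = -20/7 (V(J, D) = (2/7)*(-10) = -20/7)
(V(10, u) + S(O(-3, 5)))² = (-20/7 + (-29/7 + (⅐)*1³))² = (-20/7 + (-29/7 + (⅐)*1))² = (-20/7 + (-29/7 + ⅐))² = (-20/7 - 4)² = (-48/7)² = 2304/49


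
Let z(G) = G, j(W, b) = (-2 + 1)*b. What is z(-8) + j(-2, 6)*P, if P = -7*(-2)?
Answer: -92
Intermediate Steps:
j(W, b) = -b
P = 14
z(-8) + j(-2, 6)*P = -8 - 1*6*14 = -8 - 6*14 = -8 - 84 = -92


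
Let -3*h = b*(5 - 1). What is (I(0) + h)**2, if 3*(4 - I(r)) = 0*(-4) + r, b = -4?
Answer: 784/9 ≈ 87.111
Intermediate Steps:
I(r) = 4 - r/3 (I(r) = 4 - (0*(-4) + r)/3 = 4 - (0 + r)/3 = 4 - r/3)
h = 16/3 (h = -(-4)*(5 - 1)/3 = -(-4)*4/3 = -1/3*(-16) = 16/3 ≈ 5.3333)
(I(0) + h)**2 = ((4 - 1/3*0) + 16/3)**2 = ((4 + 0) + 16/3)**2 = (4 + 16/3)**2 = (28/3)**2 = 784/9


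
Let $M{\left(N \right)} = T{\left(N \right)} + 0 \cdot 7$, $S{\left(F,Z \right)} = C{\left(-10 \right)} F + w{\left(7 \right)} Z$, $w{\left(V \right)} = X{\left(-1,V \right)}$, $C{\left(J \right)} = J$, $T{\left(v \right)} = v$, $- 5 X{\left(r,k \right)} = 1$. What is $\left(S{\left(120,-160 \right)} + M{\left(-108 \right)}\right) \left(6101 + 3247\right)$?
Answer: $-11928048$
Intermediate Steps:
$X{\left(r,k \right)} = - \frac{1}{5}$ ($X{\left(r,k \right)} = \left(- \frac{1}{5}\right) 1 = - \frac{1}{5}$)
$w{\left(V \right)} = - \frac{1}{5}$
$S{\left(F,Z \right)} = - 10 F - \frac{Z}{5}$
$M{\left(N \right)} = N$ ($M{\left(N \right)} = N + 0 \cdot 7 = N + 0 = N$)
$\left(S{\left(120,-160 \right)} + M{\left(-108 \right)}\right) \left(6101 + 3247\right) = \left(\left(\left(-10\right) 120 - -32\right) - 108\right) \left(6101 + 3247\right) = \left(\left(-1200 + 32\right) - 108\right) 9348 = \left(-1168 - 108\right) 9348 = \left(-1276\right) 9348 = -11928048$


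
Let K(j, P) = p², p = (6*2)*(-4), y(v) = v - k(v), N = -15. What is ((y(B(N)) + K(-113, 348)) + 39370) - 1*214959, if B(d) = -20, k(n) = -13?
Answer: -173292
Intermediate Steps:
y(v) = 13 + v (y(v) = v - 1*(-13) = v + 13 = 13 + v)
p = -48 (p = 12*(-4) = -48)
K(j, P) = 2304 (K(j, P) = (-48)² = 2304)
((y(B(N)) + K(-113, 348)) + 39370) - 1*214959 = (((13 - 20) + 2304) + 39370) - 1*214959 = ((-7 + 2304) + 39370) - 214959 = (2297 + 39370) - 214959 = 41667 - 214959 = -173292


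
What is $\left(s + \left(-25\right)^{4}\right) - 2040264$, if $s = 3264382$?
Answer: $1614743$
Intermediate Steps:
$\left(s + \left(-25\right)^{4}\right) - 2040264 = \left(3264382 + \left(-25\right)^{4}\right) - 2040264 = \left(3264382 + 390625\right) - 2040264 = 3655007 - 2040264 = 1614743$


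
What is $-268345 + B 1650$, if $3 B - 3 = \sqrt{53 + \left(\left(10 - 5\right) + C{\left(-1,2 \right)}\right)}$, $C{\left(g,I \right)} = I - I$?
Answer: $-266695 + 550 \sqrt{58} \approx -2.6251 \cdot 10^{5}$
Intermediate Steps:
$C{\left(g,I \right)} = 0$
$B = 1 + \frac{\sqrt{58}}{3}$ ($B = 1 + \frac{\sqrt{53 + \left(\left(10 - 5\right) + 0\right)}}{3} = 1 + \frac{\sqrt{53 + \left(5 + 0\right)}}{3} = 1 + \frac{\sqrt{53 + 5}}{3} = 1 + \frac{\sqrt{58}}{3} \approx 3.5386$)
$-268345 + B 1650 = -268345 + \left(1 + \frac{\sqrt{58}}{3}\right) 1650 = -268345 + \left(1650 + 550 \sqrt{58}\right) = -266695 + 550 \sqrt{58}$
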